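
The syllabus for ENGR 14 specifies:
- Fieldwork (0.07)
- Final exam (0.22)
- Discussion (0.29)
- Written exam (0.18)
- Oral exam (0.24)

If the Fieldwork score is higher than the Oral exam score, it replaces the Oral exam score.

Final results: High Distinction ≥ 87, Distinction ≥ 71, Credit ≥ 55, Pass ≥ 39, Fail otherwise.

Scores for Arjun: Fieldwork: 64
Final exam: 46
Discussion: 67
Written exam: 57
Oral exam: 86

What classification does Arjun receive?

Credit

Fieldwork (64) ≤ Oral exam (86), so Oral exam stays at 86.
Weighted total:
  Fieldwork 64 × 0.07 = 4.48
  Final exam 46 × 0.22 = 10.12
  Discussion 67 × 0.29 = 19.43
  Written exam 57 × 0.18 = 10.26
  Oral exam 86 × 0.24 = 20.64
Sum = 64.93
64.93 is ≥ 55 and < 71 → Credit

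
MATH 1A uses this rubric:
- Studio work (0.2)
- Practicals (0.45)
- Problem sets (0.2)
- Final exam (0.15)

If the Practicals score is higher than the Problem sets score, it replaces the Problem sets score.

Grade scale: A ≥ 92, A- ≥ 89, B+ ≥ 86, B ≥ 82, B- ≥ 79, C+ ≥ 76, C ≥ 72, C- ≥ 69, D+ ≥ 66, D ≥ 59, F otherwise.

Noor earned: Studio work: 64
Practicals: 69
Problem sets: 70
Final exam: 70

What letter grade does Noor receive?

Practicals (69) ≤ Problem sets (70), so Problem sets stays at 70.
Weighted total:
  Studio work 64 × 0.2 = 12.8
  Practicals 69 × 0.45 = 31.05
  Problem sets 70 × 0.2 = 14
  Final exam 70 × 0.15 = 10.5
Sum = 68.35
68.35 is ≥ 66 and < 69 → D+

D+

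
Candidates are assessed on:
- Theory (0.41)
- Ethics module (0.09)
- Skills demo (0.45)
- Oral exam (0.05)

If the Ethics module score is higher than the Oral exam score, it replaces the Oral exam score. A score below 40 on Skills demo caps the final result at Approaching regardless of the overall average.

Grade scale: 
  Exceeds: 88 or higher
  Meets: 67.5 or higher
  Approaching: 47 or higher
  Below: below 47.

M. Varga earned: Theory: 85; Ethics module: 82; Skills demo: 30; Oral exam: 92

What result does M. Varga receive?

Ethics module (82) ≤ Oral exam (92), so Oral exam stays at 92.
Skills demo score 30 < 40: minimum not met.
Weighted total:
  Theory 85 × 0.41 = 34.85
  Ethics module 82 × 0.09 = 7.38
  Skills demo 30 × 0.45 = 13.5
  Oral exam 92 × 0.05 = 4.6
Sum = 60.33
60.33 would be Approaching; cap at Approaching applies → Approaching.

Approaching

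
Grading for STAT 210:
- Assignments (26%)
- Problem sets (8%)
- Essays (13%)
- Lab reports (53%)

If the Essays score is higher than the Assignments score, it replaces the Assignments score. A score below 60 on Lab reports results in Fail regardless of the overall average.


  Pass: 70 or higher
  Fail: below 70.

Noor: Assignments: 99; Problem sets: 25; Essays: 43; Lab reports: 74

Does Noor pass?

Pass

Essays (43) ≤ Assignments (99), so Assignments stays at 99.
Lab reports score 74 ≥ 60: minimum met.
Weighted total:
  Assignments 99 × 0.26 = 25.74
  Problem sets 25 × 0.08 = 2
  Essays 43 × 0.13 = 5.59
  Lab reports 74 × 0.53 = 39.22
Sum = 72.55
72.55 ≥ 70 → Pass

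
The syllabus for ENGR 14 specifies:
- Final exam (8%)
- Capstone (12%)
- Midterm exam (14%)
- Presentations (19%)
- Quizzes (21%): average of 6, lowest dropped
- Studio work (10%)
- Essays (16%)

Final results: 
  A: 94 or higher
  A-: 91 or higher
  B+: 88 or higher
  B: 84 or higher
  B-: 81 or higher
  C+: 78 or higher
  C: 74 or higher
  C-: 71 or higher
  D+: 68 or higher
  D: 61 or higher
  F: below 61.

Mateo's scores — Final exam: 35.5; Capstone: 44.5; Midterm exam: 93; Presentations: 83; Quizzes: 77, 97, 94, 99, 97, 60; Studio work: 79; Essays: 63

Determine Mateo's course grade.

Quizzes: drop 60 → average of remaining 5 = 464/5 = 92.8
Weighted total:
  Final exam 35.5 × 0.08 = 2.84
  Capstone 44.5 × 0.12 = 5.34
  Midterm exam 93 × 0.14 = 13.02
  Presentations 83 × 0.19 = 15.77
  Quizzes 92.8 × 0.21 = 19.488
  Studio work 79 × 0.1 = 7.9
  Essays 63 × 0.16 = 10.08
Sum = 74.438
74.438 is ≥ 74 and < 78 → C

C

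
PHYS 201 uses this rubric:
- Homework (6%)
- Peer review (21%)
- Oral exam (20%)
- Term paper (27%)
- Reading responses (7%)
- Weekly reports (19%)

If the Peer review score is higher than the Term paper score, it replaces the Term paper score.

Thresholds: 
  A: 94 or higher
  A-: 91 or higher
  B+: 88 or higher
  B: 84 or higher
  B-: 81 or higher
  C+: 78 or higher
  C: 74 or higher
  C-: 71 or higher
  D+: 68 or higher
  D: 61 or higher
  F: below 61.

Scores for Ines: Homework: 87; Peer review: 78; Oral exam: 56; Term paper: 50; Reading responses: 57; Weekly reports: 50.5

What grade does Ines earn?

D

Peer review (78) > Term paper (50), so Term paper counts as 78.
Weighted total:
  Homework 87 × 0.06 = 5.22
  Peer review 78 × 0.21 = 16.38
  Oral exam 56 × 0.2 = 11.2
  Term paper 78 × 0.27 = 21.06
  Reading responses 57 × 0.07 = 3.99
  Weekly reports 50.5 × 0.19 = 9.595
Sum = 67.445
67.445 is ≥ 61 and < 68 → D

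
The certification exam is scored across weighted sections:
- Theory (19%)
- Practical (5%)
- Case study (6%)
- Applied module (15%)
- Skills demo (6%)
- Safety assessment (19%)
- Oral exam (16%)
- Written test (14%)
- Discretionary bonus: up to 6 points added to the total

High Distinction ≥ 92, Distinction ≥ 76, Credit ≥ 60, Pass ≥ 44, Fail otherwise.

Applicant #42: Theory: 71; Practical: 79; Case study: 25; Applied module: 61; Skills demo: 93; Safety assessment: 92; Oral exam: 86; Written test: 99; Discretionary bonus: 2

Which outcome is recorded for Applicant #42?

Weighted total:
  Theory 71 × 0.19 = 13.49
  Practical 79 × 0.05 = 3.95
  Case study 25 × 0.06 = 1.5
  Applied module 61 × 0.15 = 9.15
  Skills demo 93 × 0.06 = 5.58
  Safety assessment 92 × 0.19 = 17.48
  Oral exam 86 × 0.16 = 13.76
  Written test 99 × 0.14 = 13.86
Sum = 78.77
Discretionary bonus: 78.77 + 2 = 80.77
80.77 is ≥ 76 and < 92 → Distinction

Distinction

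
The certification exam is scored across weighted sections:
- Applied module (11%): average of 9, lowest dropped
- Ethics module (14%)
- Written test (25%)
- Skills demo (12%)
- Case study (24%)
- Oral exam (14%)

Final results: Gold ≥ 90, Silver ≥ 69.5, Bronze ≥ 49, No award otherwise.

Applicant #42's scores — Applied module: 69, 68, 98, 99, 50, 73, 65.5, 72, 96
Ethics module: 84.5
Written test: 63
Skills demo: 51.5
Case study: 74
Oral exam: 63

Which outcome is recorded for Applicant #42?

Applied module: drop 50 → average of remaining 8 = 640.5/8 = 80.0625
Weighted total:
  Applied module 80.0625 × 0.11 = 8.806875
  Ethics module 84.5 × 0.14 = 11.83
  Written test 63 × 0.25 = 15.75
  Skills demo 51.5 × 0.12 = 6.18
  Case study 74 × 0.24 = 17.76
  Oral exam 63 × 0.14 = 8.82
Sum = 69.146875
69.146875 is ≥ 49 and < 69.5 → Bronze

Bronze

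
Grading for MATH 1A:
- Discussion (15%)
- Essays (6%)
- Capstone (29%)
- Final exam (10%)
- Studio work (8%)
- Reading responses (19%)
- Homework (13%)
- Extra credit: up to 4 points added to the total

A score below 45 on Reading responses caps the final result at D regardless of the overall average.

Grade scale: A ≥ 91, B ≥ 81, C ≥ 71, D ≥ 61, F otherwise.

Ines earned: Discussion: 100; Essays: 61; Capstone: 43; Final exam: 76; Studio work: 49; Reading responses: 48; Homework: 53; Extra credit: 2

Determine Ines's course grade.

Reading responses score 48 ≥ 45: minimum met.
Weighted total:
  Discussion 100 × 0.15 = 15
  Essays 61 × 0.06 = 3.66
  Capstone 43 × 0.29 = 12.47
  Final exam 76 × 0.1 = 7.6
  Studio work 49 × 0.08 = 3.92
  Reading responses 48 × 0.19 = 9.12
  Homework 53 × 0.13 = 6.89
Sum = 58.66
Extra credit: 58.66 + 2 = 60.66
60.66 < 61 → F

F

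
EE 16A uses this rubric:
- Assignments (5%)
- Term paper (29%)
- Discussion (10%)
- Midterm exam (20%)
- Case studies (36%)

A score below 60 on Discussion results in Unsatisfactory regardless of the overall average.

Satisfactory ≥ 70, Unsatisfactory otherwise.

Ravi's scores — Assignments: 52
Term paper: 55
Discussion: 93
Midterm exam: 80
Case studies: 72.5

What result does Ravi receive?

Discussion score 93 ≥ 60: minimum met.
Weighted total:
  Assignments 52 × 0.05 = 2.6
  Term paper 55 × 0.29 = 15.95
  Discussion 93 × 0.1 = 9.3
  Midterm exam 80 × 0.2 = 16
  Case studies 72.5 × 0.36 = 26.1
Sum = 69.95
69.95 < 70 → Unsatisfactory

Unsatisfactory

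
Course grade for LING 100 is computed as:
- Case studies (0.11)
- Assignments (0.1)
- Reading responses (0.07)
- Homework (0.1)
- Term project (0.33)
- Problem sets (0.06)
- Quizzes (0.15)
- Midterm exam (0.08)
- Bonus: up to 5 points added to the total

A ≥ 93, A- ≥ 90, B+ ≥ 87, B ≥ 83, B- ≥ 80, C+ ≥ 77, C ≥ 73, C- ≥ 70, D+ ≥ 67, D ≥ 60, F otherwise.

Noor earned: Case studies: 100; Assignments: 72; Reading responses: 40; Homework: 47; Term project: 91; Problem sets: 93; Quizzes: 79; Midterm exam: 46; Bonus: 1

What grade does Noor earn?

C+

Weighted total:
  Case studies 100 × 0.11 = 11
  Assignments 72 × 0.1 = 7.2
  Reading responses 40 × 0.07 = 2.8
  Homework 47 × 0.1 = 4.7
  Term project 91 × 0.33 = 30.03
  Problem sets 93 × 0.06 = 5.58
  Quizzes 79 × 0.15 = 11.85
  Midterm exam 46 × 0.08 = 3.68
Sum = 76.84
Bonus: 76.84 + 1 = 77.84
77.84 is ≥ 77 and < 80 → C+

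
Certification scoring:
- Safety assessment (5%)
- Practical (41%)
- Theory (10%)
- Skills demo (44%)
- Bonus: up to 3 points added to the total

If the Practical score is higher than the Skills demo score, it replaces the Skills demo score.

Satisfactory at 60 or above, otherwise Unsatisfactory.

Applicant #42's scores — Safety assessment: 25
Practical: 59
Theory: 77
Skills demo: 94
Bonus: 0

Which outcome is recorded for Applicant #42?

Satisfactory

Practical (59) ≤ Skills demo (94), so Skills demo stays at 94.
Weighted total:
  Safety assessment 25 × 0.05 = 1.25
  Practical 59 × 0.41 = 24.19
  Theory 77 × 0.1 = 7.7
  Skills demo 94 × 0.44 = 41.36
Sum = 74.5
Bonus: 74.5 + 0 = 74.5
74.5 ≥ 60 → Satisfactory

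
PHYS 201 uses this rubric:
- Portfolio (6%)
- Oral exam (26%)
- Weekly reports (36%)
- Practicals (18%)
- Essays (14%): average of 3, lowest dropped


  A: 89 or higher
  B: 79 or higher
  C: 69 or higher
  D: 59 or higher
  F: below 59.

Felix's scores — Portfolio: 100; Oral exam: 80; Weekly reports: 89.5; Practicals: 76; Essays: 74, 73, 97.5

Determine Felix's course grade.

Essays: drop 73 → average of remaining 2 = 171.5/2 = 85.75
Weighted total:
  Portfolio 100 × 0.06 = 6
  Oral exam 80 × 0.26 = 20.8
  Weekly reports 89.5 × 0.36 = 32.22
  Practicals 76 × 0.18 = 13.68
  Essays 85.75 × 0.14 = 12.005
Sum = 84.705
84.705 is ≥ 79 and < 89 → B

B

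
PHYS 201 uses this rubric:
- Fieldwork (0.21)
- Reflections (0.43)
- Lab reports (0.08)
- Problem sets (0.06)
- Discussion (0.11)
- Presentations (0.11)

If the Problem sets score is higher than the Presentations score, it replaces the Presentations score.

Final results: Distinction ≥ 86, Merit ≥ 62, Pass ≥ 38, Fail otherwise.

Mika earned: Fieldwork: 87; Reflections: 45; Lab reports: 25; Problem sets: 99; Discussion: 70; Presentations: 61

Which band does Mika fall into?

Merit

Problem sets (99) > Presentations (61), so Presentations counts as 99.
Weighted total:
  Fieldwork 87 × 0.21 = 18.27
  Reflections 45 × 0.43 = 19.35
  Lab reports 25 × 0.08 = 2
  Problem sets 99 × 0.06 = 5.94
  Discussion 70 × 0.11 = 7.7
  Presentations 99 × 0.11 = 10.89
Sum = 64.15
64.15 is ≥ 62 and < 86 → Merit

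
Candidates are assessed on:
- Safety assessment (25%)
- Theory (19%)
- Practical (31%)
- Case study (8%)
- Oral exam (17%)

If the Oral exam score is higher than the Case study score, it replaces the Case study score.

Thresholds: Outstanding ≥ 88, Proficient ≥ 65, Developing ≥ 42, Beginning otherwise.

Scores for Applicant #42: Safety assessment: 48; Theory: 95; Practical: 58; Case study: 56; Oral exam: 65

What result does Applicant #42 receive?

Developing

Oral exam (65) > Case study (56), so Case study counts as 65.
Weighted total:
  Safety assessment 48 × 0.25 = 12
  Theory 95 × 0.19 = 18.05
  Practical 58 × 0.31 = 17.98
  Case study 65 × 0.08 = 5.2
  Oral exam 65 × 0.17 = 11.05
Sum = 64.28
64.28 is ≥ 42 and < 65 → Developing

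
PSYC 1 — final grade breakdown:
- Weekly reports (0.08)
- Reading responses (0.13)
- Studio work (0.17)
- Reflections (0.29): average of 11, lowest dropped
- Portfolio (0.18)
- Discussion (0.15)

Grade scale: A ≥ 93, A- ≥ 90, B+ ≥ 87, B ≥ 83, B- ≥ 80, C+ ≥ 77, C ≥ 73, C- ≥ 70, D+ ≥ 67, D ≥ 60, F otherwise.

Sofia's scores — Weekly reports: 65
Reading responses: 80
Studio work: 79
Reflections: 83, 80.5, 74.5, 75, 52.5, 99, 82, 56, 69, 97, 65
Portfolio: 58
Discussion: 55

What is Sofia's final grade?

C-

Reflections: drop 52.5 → average of remaining 10 = 781/10 = 78.1
Weighted total:
  Weekly reports 65 × 0.08 = 5.2
  Reading responses 80 × 0.13 = 10.4
  Studio work 79 × 0.17 = 13.43
  Reflections 78.1 × 0.29 = 22.649
  Portfolio 58 × 0.18 = 10.44
  Discussion 55 × 0.15 = 8.25
Sum = 70.369
70.369 is ≥ 70 and < 73 → C-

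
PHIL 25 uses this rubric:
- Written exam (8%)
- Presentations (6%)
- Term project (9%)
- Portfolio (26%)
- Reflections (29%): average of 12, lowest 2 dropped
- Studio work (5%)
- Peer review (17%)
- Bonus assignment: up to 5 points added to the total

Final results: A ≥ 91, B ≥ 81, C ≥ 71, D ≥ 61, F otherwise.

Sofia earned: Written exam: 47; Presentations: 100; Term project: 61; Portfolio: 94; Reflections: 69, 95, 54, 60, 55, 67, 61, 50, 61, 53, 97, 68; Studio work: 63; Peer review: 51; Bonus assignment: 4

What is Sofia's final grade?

C

Reflections: drop 50, 53 → average of remaining 10 = 687/10 = 68.7
Weighted total:
  Written exam 47 × 0.08 = 3.76
  Presentations 100 × 0.06 = 6
  Term project 61 × 0.09 = 5.49
  Portfolio 94 × 0.26 = 24.44
  Reflections 68.7 × 0.29 = 19.923
  Studio work 63 × 0.05 = 3.15
  Peer review 51 × 0.17 = 8.67
Sum = 71.433
Bonus assignment: 71.433 + 4 = 75.433
75.433 is ≥ 71 and < 81 → C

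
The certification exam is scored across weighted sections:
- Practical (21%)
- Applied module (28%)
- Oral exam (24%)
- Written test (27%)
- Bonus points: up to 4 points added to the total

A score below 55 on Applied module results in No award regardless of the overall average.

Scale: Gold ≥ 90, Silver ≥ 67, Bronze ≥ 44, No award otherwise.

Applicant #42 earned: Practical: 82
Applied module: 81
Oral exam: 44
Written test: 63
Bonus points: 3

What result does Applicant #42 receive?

Applied module score 81 ≥ 55: minimum met.
Weighted total:
  Practical 82 × 0.21 = 17.22
  Applied module 81 × 0.28 = 22.68
  Oral exam 44 × 0.24 = 10.56
  Written test 63 × 0.27 = 17.01
Sum = 67.47
Bonus points: 67.47 + 3 = 70.47
70.47 is ≥ 67 and < 90 → Silver

Silver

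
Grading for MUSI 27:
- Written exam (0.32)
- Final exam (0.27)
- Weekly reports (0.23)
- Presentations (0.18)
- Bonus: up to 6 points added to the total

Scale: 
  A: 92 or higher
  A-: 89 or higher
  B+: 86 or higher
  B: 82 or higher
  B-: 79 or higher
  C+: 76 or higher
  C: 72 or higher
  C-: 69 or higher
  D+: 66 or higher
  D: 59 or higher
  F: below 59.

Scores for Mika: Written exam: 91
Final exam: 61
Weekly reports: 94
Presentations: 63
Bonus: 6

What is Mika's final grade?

Weighted total:
  Written exam 91 × 0.32 = 29.12
  Final exam 61 × 0.27 = 16.47
  Weekly reports 94 × 0.23 = 21.62
  Presentations 63 × 0.18 = 11.34
Sum = 78.55
Bonus: 78.55 + 6 = 84.55
84.55 is ≥ 82 and < 86 → B

B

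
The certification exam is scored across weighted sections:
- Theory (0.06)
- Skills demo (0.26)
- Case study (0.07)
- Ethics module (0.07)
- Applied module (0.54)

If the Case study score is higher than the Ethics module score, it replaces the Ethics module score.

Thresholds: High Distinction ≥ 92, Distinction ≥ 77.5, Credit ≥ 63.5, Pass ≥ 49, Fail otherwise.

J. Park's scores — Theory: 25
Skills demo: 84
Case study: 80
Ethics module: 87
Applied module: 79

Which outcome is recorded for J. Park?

Case study (80) ≤ Ethics module (87), so Ethics module stays at 87.
Weighted total:
  Theory 25 × 0.06 = 1.5
  Skills demo 84 × 0.26 = 21.84
  Case study 80 × 0.07 = 5.6
  Ethics module 87 × 0.07 = 6.09
  Applied module 79 × 0.54 = 42.66
Sum = 77.69
77.69 is ≥ 77.5 and < 92 → Distinction

Distinction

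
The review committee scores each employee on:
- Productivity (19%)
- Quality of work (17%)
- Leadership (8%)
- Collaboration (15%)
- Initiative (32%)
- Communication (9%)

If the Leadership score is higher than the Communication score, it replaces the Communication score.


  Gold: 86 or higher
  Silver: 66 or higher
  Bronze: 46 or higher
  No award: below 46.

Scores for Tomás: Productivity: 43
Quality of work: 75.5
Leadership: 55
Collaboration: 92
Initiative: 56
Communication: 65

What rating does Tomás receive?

Leadership (55) ≤ Communication (65), so Communication stays at 65.
Weighted total:
  Productivity 43 × 0.19 = 8.17
  Quality of work 75.5 × 0.17 = 12.835
  Leadership 55 × 0.08 = 4.4
  Collaboration 92 × 0.15 = 13.8
  Initiative 56 × 0.32 = 17.92
  Communication 65 × 0.09 = 5.85
Sum = 62.975
62.975 is ≥ 46 and < 66 → Bronze

Bronze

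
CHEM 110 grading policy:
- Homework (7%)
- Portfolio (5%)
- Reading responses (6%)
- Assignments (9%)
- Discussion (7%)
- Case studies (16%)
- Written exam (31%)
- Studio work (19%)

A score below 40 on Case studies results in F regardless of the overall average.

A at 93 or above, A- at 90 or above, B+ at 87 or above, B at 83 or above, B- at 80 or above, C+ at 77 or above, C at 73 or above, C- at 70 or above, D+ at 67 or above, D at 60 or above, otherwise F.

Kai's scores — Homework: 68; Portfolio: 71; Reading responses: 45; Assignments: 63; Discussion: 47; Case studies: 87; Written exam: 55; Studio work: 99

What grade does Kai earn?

D+

Case studies score 87 ≥ 40: minimum met.
Weighted total:
  Homework 68 × 0.07 = 4.76
  Portfolio 71 × 0.05 = 3.55
  Reading responses 45 × 0.06 = 2.7
  Assignments 63 × 0.09 = 5.67
  Discussion 47 × 0.07 = 3.29
  Case studies 87 × 0.16 = 13.92
  Written exam 55 × 0.31 = 17.05
  Studio work 99 × 0.19 = 18.81
Sum = 69.75
69.75 is ≥ 67 and < 70 → D+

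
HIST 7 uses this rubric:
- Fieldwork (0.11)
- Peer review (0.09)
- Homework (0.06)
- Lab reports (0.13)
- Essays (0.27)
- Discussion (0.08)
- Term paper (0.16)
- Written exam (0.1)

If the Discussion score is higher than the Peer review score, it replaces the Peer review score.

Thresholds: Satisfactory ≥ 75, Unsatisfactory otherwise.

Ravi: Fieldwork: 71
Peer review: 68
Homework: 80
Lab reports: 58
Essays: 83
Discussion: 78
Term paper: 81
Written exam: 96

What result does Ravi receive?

Discussion (78) > Peer review (68), so Peer review counts as 78.
Weighted total:
  Fieldwork 71 × 0.11 = 7.81
  Peer review 78 × 0.09 = 7.02
  Homework 80 × 0.06 = 4.8
  Lab reports 58 × 0.13 = 7.54
  Essays 83 × 0.27 = 22.41
  Discussion 78 × 0.08 = 6.24
  Term paper 81 × 0.16 = 12.96
  Written exam 96 × 0.1 = 9.6
Sum = 78.38
78.38 ≥ 75 → Satisfactory

Satisfactory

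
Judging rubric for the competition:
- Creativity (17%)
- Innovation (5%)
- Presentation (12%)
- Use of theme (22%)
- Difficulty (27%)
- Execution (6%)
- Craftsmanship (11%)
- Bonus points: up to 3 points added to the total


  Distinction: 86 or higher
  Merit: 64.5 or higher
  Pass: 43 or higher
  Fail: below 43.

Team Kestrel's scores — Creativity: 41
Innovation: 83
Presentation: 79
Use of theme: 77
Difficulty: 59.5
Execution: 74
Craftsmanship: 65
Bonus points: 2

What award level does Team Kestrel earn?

Weighted total:
  Creativity 41 × 0.17 = 6.97
  Innovation 83 × 0.05 = 4.15
  Presentation 79 × 0.12 = 9.48
  Use of theme 77 × 0.22 = 16.94
  Difficulty 59.5 × 0.27 = 16.065
  Execution 74 × 0.06 = 4.44
  Craftsmanship 65 × 0.11 = 7.15
Sum = 65.195
Bonus points: 65.195 + 2 = 67.195
67.195 is ≥ 64.5 and < 86 → Merit

Merit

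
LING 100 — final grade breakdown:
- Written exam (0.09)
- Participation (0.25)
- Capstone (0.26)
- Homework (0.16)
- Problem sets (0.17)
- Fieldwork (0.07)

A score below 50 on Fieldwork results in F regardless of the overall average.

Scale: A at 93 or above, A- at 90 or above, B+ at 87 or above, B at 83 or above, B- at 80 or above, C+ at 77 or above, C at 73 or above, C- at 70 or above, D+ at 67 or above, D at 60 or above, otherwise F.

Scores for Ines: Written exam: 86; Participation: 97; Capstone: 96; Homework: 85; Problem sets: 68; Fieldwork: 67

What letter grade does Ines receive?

Fieldwork score 67 ≥ 50: minimum met.
Weighted total:
  Written exam 86 × 0.09 = 7.74
  Participation 97 × 0.25 = 24.25
  Capstone 96 × 0.26 = 24.96
  Homework 85 × 0.16 = 13.6
  Problem sets 68 × 0.17 = 11.56
  Fieldwork 67 × 0.07 = 4.69
Sum = 86.8
86.8 is ≥ 83 and < 87 → B

B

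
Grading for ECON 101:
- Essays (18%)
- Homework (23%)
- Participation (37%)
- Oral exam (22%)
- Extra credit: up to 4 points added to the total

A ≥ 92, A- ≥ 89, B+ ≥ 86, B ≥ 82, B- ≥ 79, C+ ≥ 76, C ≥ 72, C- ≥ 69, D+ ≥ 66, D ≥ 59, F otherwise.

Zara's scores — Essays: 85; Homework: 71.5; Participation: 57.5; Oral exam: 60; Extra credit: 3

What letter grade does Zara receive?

Weighted total:
  Essays 85 × 0.18 = 15.3
  Homework 71.5 × 0.23 = 16.445
  Participation 57.5 × 0.37 = 21.275
  Oral exam 60 × 0.22 = 13.2
Sum = 66.22
Extra credit: 66.22 + 3 = 69.22
69.22 is ≥ 69 and < 72 → C-

C-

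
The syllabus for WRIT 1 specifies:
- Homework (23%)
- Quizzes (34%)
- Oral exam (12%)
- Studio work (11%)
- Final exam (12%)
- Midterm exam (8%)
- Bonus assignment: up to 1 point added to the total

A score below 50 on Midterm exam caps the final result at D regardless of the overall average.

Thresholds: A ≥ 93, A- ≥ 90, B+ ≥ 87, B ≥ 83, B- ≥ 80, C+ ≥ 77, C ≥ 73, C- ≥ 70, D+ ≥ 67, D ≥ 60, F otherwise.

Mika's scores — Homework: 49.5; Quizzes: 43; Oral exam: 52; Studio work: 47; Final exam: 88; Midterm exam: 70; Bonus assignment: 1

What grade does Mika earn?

F

Midterm exam score 70 ≥ 50: minimum met.
Weighted total:
  Homework 49.5 × 0.23 = 11.385
  Quizzes 43 × 0.34 = 14.62
  Oral exam 52 × 0.12 = 6.24
  Studio work 47 × 0.11 = 5.17
  Final exam 88 × 0.12 = 10.56
  Midterm exam 70 × 0.08 = 5.6
Sum = 53.575
Bonus assignment: 53.575 + 1 = 54.575
54.575 < 60 → F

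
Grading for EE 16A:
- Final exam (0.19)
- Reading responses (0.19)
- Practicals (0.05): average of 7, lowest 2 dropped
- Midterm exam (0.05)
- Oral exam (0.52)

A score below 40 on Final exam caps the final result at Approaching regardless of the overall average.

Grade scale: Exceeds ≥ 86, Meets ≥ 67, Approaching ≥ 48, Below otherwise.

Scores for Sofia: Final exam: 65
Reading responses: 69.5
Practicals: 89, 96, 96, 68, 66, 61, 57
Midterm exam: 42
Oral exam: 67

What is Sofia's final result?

Practicals: drop 57, 61 → average of remaining 5 = 415/5 = 83
Final exam score 65 ≥ 40: minimum met.
Weighted total:
  Final exam 65 × 0.19 = 12.35
  Reading responses 69.5 × 0.19 = 13.205
  Practicals 83 × 0.05 = 4.15
  Midterm exam 42 × 0.05 = 2.1
  Oral exam 67 × 0.52 = 34.84
Sum = 66.645
66.645 is ≥ 48 and < 67 → Approaching

Approaching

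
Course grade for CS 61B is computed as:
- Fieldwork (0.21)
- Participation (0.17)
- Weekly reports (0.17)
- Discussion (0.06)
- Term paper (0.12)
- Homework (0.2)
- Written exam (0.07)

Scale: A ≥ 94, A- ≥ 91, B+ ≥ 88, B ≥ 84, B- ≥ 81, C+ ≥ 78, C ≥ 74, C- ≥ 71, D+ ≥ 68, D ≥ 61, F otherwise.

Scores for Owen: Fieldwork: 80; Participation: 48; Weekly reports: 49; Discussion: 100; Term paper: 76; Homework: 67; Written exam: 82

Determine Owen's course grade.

Weighted total:
  Fieldwork 80 × 0.21 = 16.8
  Participation 48 × 0.17 = 8.16
  Weekly reports 49 × 0.17 = 8.33
  Discussion 100 × 0.06 = 6
  Term paper 76 × 0.12 = 9.12
  Homework 67 × 0.2 = 13.4
  Written exam 82 × 0.07 = 5.74
Sum = 67.55
67.55 is ≥ 61 and < 68 → D

D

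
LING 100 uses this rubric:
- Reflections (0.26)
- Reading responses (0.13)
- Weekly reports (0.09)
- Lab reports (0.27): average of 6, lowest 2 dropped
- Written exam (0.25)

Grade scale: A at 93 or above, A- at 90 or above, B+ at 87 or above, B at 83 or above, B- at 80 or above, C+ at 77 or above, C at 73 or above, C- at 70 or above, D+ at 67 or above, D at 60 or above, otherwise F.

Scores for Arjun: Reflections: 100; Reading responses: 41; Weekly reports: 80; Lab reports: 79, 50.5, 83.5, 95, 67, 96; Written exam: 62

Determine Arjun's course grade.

Lab reports: drop 50.5, 67 → average of remaining 4 = 353.5/4 = 88.375
Weighted total:
  Reflections 100 × 0.26 = 26
  Reading responses 41 × 0.13 = 5.33
  Weekly reports 80 × 0.09 = 7.2
  Lab reports 88.375 × 0.27 = 23.86125
  Written exam 62 × 0.25 = 15.5
Sum = 77.89125
77.89125 is ≥ 77 and < 80 → C+

C+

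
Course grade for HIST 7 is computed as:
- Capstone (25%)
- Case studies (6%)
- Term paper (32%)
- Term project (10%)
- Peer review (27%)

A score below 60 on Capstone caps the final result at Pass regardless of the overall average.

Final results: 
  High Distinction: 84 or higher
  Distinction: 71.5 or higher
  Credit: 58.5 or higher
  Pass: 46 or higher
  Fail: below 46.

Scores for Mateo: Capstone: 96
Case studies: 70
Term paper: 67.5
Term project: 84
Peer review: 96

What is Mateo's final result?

High Distinction

Capstone score 96 ≥ 60: minimum met.
Weighted total:
  Capstone 96 × 0.25 = 24
  Case studies 70 × 0.06 = 4.2
  Term paper 67.5 × 0.32 = 21.6
  Term project 84 × 0.1 = 8.4
  Peer review 96 × 0.27 = 25.92
Sum = 84.12
84.12 ≥ 84 → High Distinction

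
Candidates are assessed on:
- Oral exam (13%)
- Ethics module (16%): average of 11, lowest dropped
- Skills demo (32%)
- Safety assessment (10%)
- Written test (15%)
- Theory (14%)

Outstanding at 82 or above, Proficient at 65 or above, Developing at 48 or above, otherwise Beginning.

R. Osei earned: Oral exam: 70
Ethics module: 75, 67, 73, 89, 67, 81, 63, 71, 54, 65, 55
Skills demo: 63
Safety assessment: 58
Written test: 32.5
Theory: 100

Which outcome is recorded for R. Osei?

Proficient

Ethics module: drop 54 → average of remaining 10 = 706/10 = 70.6
Weighted total:
  Oral exam 70 × 0.13 = 9.1
  Ethics module 70.6 × 0.16 = 11.296
  Skills demo 63 × 0.32 = 20.16
  Safety assessment 58 × 0.1 = 5.8
  Written test 32.5 × 0.15 = 4.875
  Theory 100 × 0.14 = 14
Sum = 65.231
65.231 is ≥ 65 and < 82 → Proficient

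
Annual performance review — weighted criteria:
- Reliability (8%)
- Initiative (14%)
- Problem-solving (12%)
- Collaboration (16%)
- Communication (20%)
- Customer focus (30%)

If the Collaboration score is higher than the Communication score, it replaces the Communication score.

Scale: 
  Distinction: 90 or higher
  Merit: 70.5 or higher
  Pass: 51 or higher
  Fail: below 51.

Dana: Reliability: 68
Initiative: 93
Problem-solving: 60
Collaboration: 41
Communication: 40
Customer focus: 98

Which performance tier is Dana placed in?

Pass

Collaboration (41) > Communication (40), so Communication counts as 41.
Weighted total:
  Reliability 68 × 0.08 = 5.44
  Initiative 93 × 0.14 = 13.02
  Problem-solving 60 × 0.12 = 7.2
  Collaboration 41 × 0.16 = 6.56
  Communication 41 × 0.2 = 8.2
  Customer focus 98 × 0.3 = 29.4
Sum = 69.82
69.82 is ≥ 51 and < 70.5 → Pass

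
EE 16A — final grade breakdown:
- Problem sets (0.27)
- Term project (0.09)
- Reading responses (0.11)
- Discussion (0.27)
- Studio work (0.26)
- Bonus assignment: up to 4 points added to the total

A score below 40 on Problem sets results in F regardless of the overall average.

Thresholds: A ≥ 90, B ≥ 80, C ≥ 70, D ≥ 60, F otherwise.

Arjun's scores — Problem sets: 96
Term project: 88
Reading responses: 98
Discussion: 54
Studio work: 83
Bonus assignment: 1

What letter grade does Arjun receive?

Problem sets score 96 ≥ 40: minimum met.
Weighted total:
  Problem sets 96 × 0.27 = 25.92
  Term project 88 × 0.09 = 7.92
  Reading responses 98 × 0.11 = 10.78
  Discussion 54 × 0.27 = 14.58
  Studio work 83 × 0.26 = 21.58
Sum = 80.78
Bonus assignment: 80.78 + 1 = 81.78
81.78 is ≥ 80 and < 90 → B

B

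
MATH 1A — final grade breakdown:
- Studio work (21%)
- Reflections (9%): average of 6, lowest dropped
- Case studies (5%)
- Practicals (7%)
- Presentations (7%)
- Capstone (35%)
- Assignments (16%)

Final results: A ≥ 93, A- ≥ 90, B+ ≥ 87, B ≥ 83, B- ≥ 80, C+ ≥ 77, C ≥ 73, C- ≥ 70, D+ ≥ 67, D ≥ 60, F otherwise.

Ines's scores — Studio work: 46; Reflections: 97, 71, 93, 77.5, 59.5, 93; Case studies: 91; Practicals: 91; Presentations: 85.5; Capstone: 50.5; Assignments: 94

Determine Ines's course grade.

Reflections: drop 59.5 → average of remaining 5 = 431.5/5 = 86.3
Weighted total:
  Studio work 46 × 0.21 = 9.66
  Reflections 86.3 × 0.09 = 7.767
  Case studies 91 × 0.05 = 4.55
  Practicals 91 × 0.07 = 6.37
  Presentations 85.5 × 0.07 = 5.985
  Capstone 50.5 × 0.35 = 17.675
  Assignments 94 × 0.16 = 15.04
Sum = 67.047
67.047 is ≥ 67 and < 70 → D+

D+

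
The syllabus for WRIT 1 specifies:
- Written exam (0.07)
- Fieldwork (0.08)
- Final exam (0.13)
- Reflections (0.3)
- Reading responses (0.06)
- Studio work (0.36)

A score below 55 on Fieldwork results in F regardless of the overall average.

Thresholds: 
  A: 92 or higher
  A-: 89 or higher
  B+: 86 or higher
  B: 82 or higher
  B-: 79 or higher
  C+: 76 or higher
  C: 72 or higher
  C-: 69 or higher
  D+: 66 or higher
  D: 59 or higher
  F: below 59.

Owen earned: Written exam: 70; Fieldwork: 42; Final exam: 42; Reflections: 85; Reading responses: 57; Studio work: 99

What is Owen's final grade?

F

Fieldwork score 42 < 55: minimum not met.
Weighted total:
  Written exam 70 × 0.07 = 4.9
  Fieldwork 42 × 0.08 = 3.36
  Final exam 42 × 0.13 = 5.46
  Reflections 85 × 0.3 = 25.5
  Reading responses 57 × 0.06 = 3.42
  Studio work 99 × 0.36 = 35.64
Sum = 78.28
Because the Fieldwork minimum was not met, the result is F.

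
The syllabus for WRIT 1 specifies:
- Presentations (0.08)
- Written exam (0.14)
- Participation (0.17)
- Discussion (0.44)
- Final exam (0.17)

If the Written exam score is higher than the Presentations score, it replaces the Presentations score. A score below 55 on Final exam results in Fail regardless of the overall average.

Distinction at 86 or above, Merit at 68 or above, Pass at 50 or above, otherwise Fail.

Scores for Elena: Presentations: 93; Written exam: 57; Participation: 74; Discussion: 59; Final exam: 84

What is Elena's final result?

Merit

Written exam (57) ≤ Presentations (93), so Presentations stays at 93.
Final exam score 84 ≥ 55: minimum met.
Weighted total:
  Presentations 93 × 0.08 = 7.44
  Written exam 57 × 0.14 = 7.98
  Participation 74 × 0.17 = 12.58
  Discussion 59 × 0.44 = 25.96
  Final exam 84 × 0.17 = 14.28
Sum = 68.24
68.24 is ≥ 68 and < 86 → Merit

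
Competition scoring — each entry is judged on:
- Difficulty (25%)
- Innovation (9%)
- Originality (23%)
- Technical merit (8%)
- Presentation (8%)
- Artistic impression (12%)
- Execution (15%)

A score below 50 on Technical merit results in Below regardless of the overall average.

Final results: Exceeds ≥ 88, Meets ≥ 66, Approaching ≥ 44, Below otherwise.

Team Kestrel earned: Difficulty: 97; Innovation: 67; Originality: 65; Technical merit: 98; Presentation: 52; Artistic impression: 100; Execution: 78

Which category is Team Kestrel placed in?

Meets

Technical merit score 98 ≥ 50: minimum met.
Weighted total:
  Difficulty 97 × 0.25 = 24.25
  Innovation 67 × 0.09 = 6.03
  Originality 65 × 0.23 = 14.95
  Technical merit 98 × 0.08 = 7.84
  Presentation 52 × 0.08 = 4.16
  Artistic impression 100 × 0.12 = 12
  Execution 78 × 0.15 = 11.7
Sum = 80.93
80.93 is ≥ 66 and < 88 → Meets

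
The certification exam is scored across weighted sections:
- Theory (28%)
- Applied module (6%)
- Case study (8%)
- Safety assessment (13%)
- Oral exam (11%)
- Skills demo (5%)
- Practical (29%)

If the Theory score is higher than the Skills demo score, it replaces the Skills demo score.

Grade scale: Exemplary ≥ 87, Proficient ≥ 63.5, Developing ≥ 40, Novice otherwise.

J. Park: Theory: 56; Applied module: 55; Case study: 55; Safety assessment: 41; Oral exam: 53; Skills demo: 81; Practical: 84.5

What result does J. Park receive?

Developing

Theory (56) ≤ Skills demo (81), so Skills demo stays at 81.
Weighted total:
  Theory 56 × 0.28 = 15.68
  Applied module 55 × 0.06 = 3.3
  Case study 55 × 0.08 = 4.4
  Safety assessment 41 × 0.13 = 5.33
  Oral exam 53 × 0.11 = 5.83
  Skills demo 81 × 0.05 = 4.05
  Practical 84.5 × 0.29 = 24.505
Sum = 63.095
63.095 is ≥ 40 and < 63.5 → Developing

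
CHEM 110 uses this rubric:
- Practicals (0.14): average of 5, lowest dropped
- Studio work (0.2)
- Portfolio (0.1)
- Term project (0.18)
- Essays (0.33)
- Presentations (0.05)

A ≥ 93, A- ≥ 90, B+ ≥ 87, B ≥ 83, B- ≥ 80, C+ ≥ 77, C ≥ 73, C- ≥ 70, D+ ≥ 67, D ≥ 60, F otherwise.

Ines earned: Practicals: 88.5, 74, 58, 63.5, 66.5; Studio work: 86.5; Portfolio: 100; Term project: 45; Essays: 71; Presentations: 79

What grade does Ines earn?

Practicals: drop 58 → average of remaining 4 = 292.5/4 = 73.125
Weighted total:
  Practicals 73.125 × 0.14 = 10.2375
  Studio work 86.5 × 0.2 = 17.3
  Portfolio 100 × 0.1 = 10
  Term project 45 × 0.18 = 8.1
  Essays 71 × 0.33 = 23.43
  Presentations 79 × 0.05 = 3.95
Sum = 73.0175
73.0175 is ≥ 73 and < 77 → C

C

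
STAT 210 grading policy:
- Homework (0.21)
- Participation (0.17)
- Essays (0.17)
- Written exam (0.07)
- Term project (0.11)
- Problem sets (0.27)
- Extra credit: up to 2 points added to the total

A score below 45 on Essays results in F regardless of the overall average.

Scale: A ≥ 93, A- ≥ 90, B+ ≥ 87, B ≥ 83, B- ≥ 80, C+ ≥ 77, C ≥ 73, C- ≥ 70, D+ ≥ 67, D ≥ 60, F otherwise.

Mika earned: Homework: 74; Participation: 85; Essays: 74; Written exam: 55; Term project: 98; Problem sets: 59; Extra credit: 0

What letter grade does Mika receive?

Essays score 74 ≥ 45: minimum met.
Weighted total:
  Homework 74 × 0.21 = 15.54
  Participation 85 × 0.17 = 14.45
  Essays 74 × 0.17 = 12.58
  Written exam 55 × 0.07 = 3.85
  Term project 98 × 0.11 = 10.78
  Problem sets 59 × 0.27 = 15.93
Sum = 73.13
Extra credit: 73.13 + 0 = 73.13
73.13 is ≥ 73 and < 77 → C

C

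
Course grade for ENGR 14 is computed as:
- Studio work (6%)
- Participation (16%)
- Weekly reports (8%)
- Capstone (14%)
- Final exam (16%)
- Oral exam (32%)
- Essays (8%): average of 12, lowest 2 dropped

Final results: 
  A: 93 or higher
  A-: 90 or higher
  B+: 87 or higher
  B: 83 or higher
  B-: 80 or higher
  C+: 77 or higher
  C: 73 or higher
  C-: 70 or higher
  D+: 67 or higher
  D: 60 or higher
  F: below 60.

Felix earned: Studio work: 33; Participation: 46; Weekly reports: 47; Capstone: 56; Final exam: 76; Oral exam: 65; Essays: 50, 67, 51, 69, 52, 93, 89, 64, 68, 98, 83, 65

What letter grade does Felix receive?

Essays: drop 50, 51 → average of remaining 10 = 748/10 = 74.8
Weighted total:
  Studio work 33 × 0.06 = 1.98
  Participation 46 × 0.16 = 7.36
  Weekly reports 47 × 0.08 = 3.76
  Capstone 56 × 0.14 = 7.84
  Final exam 76 × 0.16 = 12.16
  Oral exam 65 × 0.32 = 20.8
  Essays 74.8 × 0.08 = 5.984
Sum = 59.884
59.884 < 60 → F

F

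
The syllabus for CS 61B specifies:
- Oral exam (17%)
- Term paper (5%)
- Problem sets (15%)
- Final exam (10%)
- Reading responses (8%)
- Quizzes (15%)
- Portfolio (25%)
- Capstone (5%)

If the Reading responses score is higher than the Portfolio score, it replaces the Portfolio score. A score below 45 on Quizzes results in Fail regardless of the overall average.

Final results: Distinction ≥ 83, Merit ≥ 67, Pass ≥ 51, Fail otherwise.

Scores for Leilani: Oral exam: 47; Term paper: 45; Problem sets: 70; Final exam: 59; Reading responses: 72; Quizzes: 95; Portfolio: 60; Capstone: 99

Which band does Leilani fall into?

Reading responses (72) > Portfolio (60), so Portfolio counts as 72.
Quizzes score 95 ≥ 45: minimum met.
Weighted total:
  Oral exam 47 × 0.17 = 7.99
  Term paper 45 × 0.05 = 2.25
  Problem sets 70 × 0.15 = 10.5
  Final exam 59 × 0.1 = 5.9
  Reading responses 72 × 0.08 = 5.76
  Quizzes 95 × 0.15 = 14.25
  Portfolio 72 × 0.25 = 18
  Capstone 99 × 0.05 = 4.95
Sum = 69.6
69.6 is ≥ 67 and < 83 → Merit

Merit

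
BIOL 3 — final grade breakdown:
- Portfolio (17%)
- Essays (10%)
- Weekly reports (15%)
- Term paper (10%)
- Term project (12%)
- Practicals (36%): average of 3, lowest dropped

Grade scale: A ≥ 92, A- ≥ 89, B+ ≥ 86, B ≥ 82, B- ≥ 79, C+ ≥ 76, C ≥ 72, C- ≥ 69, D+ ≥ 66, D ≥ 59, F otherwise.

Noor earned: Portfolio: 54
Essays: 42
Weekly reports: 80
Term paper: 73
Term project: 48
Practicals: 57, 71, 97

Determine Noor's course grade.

Practicals: drop 57 → average of remaining 2 = 168/2 = 84
Weighted total:
  Portfolio 54 × 0.17 = 9.18
  Essays 42 × 0.1 = 4.2
  Weekly reports 80 × 0.15 = 12
  Term paper 73 × 0.1 = 7.3
  Term project 48 × 0.12 = 5.76
  Practicals 84 × 0.36 = 30.24
Sum = 68.68
68.68 is ≥ 66 and < 69 → D+

D+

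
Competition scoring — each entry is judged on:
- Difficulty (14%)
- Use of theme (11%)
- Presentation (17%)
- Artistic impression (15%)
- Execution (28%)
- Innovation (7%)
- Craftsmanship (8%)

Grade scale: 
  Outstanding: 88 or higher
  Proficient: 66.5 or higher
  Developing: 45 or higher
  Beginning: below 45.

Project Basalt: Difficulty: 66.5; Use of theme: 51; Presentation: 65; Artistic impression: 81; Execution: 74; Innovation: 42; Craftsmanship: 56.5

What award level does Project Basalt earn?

Developing

Weighted total:
  Difficulty 66.5 × 0.14 = 9.31
  Use of theme 51 × 0.11 = 5.61
  Presentation 65 × 0.17 = 11.05
  Artistic impression 81 × 0.15 = 12.15
  Execution 74 × 0.28 = 20.72
  Innovation 42 × 0.07 = 2.94
  Craftsmanship 56.5 × 0.08 = 4.52
Sum = 66.3
66.3 is ≥ 45 and < 66.5 → Developing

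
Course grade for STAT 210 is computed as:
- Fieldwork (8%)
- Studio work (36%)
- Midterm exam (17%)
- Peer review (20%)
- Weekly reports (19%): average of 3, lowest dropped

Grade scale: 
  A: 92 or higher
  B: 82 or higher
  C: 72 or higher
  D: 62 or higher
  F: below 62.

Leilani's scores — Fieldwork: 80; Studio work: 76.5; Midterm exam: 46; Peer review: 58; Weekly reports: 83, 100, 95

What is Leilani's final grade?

D

Weekly reports: drop 83 → average of remaining 2 = 195/2 = 97.5
Weighted total:
  Fieldwork 80 × 0.08 = 6.4
  Studio work 76.5 × 0.36 = 27.54
  Midterm exam 46 × 0.17 = 7.82
  Peer review 58 × 0.2 = 11.6
  Weekly reports 97.5 × 0.19 = 18.525
Sum = 71.885
71.885 is ≥ 62 and < 72 → D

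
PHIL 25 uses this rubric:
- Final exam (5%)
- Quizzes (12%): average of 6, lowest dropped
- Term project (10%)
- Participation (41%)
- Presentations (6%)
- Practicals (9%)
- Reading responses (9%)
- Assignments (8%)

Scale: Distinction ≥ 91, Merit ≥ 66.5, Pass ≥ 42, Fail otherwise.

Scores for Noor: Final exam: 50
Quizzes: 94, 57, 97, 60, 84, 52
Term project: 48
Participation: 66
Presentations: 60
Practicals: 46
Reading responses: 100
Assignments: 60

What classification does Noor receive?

Pass

Quizzes: drop 52 → average of remaining 5 = 392/5 = 78.4
Weighted total:
  Final exam 50 × 0.05 = 2.5
  Quizzes 78.4 × 0.12 = 9.408
  Term project 48 × 0.1 = 4.8
  Participation 66 × 0.41 = 27.06
  Presentations 60 × 0.06 = 3.6
  Practicals 46 × 0.09 = 4.14
  Reading responses 100 × 0.09 = 9
  Assignments 60 × 0.08 = 4.8
Sum = 65.308
65.308 is ≥ 42 and < 66.5 → Pass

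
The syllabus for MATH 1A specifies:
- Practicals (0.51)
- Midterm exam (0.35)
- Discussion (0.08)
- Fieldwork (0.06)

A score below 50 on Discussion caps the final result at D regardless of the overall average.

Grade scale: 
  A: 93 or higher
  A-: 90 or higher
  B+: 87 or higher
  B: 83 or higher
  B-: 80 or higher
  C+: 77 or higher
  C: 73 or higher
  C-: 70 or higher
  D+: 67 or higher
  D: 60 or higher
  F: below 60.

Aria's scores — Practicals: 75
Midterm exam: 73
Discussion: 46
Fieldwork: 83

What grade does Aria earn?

D

Discussion score 46 < 50: minimum not met.
Weighted total:
  Practicals 75 × 0.51 = 38.25
  Midterm exam 73 × 0.35 = 25.55
  Discussion 46 × 0.08 = 3.68
  Fieldwork 83 × 0.06 = 4.98
Sum = 72.46
72.46 would be C-; cap at D applies → D.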